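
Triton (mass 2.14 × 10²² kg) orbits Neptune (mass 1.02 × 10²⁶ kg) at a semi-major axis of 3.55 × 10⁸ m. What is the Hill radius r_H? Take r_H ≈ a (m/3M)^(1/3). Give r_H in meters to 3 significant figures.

1.46 × 10⁷ m

r_H ≈ a (m/3M)^(1/3)
    = (3.55 × 10⁸) × (2.14 × 10²² / (3 × 1.02 × 10²⁶))^(1/3)
    = 1.46 × 10⁷ m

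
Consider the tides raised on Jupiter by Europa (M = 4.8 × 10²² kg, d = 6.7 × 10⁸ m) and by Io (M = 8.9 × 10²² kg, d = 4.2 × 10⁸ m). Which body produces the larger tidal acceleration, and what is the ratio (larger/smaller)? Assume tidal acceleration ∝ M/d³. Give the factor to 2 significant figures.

Tidal acceleration ∝ M/d³, so compare M/d³ for each.
Europa: (4.8 × 10²²) / (6.7 × 10⁸)³ = 1.596 × 10⁻⁴
Io: (8.9 × 10²²) / (4.2 × 10⁸)³ = 1.201 × 10⁻³
Ratio (larger/smaller) = 7.5

Io, by a factor of ≈ 7.5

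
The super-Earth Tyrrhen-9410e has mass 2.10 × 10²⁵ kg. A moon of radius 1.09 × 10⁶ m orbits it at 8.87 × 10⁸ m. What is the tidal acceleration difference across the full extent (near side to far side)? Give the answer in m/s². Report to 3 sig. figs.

8.76 × 10⁻⁶ m/s²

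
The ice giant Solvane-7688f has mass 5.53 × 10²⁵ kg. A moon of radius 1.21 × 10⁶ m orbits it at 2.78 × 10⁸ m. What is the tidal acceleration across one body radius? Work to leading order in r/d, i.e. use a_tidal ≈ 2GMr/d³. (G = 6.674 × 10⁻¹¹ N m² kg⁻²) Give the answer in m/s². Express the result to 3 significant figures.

4.16 × 10⁻⁴ m/s²

Δg = 2GMr/d³
   = 2 × (6.674 × 10⁻¹¹) × (5.53 × 10²⁵) × (1.21 × 10⁶) / (2.78 × 10⁸)³
   = 4.16 × 10⁻⁴ m/s²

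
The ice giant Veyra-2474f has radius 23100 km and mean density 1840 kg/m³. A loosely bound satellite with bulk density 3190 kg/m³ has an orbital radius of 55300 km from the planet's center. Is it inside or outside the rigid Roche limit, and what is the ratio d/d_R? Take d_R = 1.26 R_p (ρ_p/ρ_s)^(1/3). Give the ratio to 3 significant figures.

d_R = 1.26 × (23100 km) × (1840/3190)^(1/3) = 24230 km
d/d_R = (55300) / (24230) = 2.28
Since d/d_R > 1, the body is outside the Roche limit.

outside; d/d_R ≈ 2.28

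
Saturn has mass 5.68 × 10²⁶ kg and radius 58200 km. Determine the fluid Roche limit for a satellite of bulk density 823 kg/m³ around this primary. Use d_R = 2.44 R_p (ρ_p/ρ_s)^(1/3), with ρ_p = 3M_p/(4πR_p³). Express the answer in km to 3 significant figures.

ρ_p = 3M_p/(4πR_p³) = 3 × (5.68 × 10²⁶) / (4π × (5.82 × 10⁷ m)³) = 688 kg/m³
d_R = 2.44 × 58200 km × (688/823)^(1/3)
    = 1.34 × 10⁵ km

1.34 × 10⁵ km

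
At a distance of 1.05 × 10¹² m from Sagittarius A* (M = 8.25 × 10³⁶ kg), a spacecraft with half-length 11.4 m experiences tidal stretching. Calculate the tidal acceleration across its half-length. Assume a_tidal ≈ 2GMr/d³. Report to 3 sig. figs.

Δa = 2GMr/d³
   = 2 × (6.674 × 10⁻¹¹) × (8.25 × 10³⁶) × (11.4) / (1.05 × 10¹²)³
   = 1.08 × 10⁻⁸ m/s²

1.08 × 10⁻⁸ m/s²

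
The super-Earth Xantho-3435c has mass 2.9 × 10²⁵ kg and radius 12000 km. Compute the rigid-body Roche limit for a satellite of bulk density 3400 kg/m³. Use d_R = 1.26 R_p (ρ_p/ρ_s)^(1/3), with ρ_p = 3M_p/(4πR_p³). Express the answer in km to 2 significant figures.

16000 km

ρ_p = 3M_p/(4πR_p³) = 3 × (2.9 × 10²⁵) / (4π × (1.2 × 10⁷ m)³) = 4000 kg/m³
d_R = 1.26 × 12000 km × (4000/3400)^(1/3)
    = 16000 km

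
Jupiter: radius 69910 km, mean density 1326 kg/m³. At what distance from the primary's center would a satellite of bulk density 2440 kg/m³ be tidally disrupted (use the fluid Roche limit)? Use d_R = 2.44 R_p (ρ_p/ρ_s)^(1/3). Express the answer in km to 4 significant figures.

d_R = 2.44 × 69910 km × (1326/2440)^(1/3)
    = 1.392 × 10⁵ km

1.392 × 10⁵ km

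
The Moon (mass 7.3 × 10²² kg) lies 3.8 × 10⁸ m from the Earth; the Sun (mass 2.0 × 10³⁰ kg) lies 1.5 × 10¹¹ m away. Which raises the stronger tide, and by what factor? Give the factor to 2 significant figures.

The Moon, by a factor of ≈ 2.2

Compare M/d³ for the two perturbers:
The Moon: (7.3 × 10²²) / (3.8 × 10⁸)³ = 1.330 × 10⁻³
The Sun: (2.0 × 10³⁰) / (1.5 × 10¹¹)³ = 5.926 × 10⁻⁴
Ratio (larger/smaller) = 2.2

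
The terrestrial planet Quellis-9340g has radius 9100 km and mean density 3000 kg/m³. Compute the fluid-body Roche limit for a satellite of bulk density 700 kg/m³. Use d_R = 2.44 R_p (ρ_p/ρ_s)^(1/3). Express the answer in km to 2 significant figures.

d_R = 2.44 × 9100 km × (3000/700)^(1/3)
    = 36000 km

36000 km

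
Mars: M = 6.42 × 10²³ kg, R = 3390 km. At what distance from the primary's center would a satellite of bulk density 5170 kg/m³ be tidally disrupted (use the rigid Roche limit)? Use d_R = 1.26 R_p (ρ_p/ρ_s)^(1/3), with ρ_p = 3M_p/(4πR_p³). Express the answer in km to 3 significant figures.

3900 km

ρ_p = 3M_p/(4πR_p³) = 3 × (6.42 × 10²³) / (4π × (3.39 × 10⁶ m)³) = 3930 kg/m³
d_R = 1.26 × 3390 km × (3930/5170)^(1/3)
    = 3900 km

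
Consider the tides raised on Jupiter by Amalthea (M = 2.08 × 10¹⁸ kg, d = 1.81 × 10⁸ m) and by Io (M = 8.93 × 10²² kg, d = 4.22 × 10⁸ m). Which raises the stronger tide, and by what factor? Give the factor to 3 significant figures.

Io, by a factor of ≈ 3390

Tidal stretch scales as M/d³; compute that for each body.
Amalthea: (2.08 × 10¹⁸) / (1.81 × 10⁸)³ = 3.508 × 10⁻⁷
Io: (8.93 × 10²²) / (4.22 × 10⁸)³ = 1.188 × 10⁻³
Ratio (larger/smaller) = 3390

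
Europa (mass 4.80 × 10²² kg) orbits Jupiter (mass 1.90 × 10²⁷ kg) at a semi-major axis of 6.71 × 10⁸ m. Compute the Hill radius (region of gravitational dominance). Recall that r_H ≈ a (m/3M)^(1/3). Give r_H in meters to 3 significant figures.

r_H ≈ a (m/3M)^(1/3)
    = (6.71 × 10⁸) × (4.80 × 10²² / (3 × 1.90 × 10²⁷))^(1/3)
    = 1.37 × 10⁷ m

1.37 × 10⁷ m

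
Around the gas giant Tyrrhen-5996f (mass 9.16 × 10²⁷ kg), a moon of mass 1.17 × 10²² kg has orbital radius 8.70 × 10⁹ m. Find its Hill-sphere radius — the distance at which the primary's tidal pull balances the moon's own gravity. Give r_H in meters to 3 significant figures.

r_H ≈ a (m/3M)^(1/3)
    = (8.70 × 10⁹) × (1.17 × 10²² / (3 × 9.16 × 10²⁷))^(1/3)
    = 6.54 × 10⁷ m

6.54 × 10⁷ m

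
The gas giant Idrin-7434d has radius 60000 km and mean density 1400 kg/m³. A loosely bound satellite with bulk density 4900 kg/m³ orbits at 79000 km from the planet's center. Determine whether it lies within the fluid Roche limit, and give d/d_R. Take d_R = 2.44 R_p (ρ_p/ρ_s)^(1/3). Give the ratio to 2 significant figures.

d_R = 2.44 × (60000 km) × (1400/4900)^(1/3) = 96420 km
d/d_R = (79000) / (96420) = 0.82
Since d/d_R < 1, the body is inside the Roche limit.

inside; d/d_R ≈ 0.82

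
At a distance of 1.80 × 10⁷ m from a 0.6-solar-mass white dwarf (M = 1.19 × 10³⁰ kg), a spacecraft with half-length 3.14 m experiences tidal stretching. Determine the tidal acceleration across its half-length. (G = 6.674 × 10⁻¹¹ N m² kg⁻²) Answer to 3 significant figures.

8.55 × 10⁻² m/s²

Since r ≪ d, expand the inverse-square field across one radius to get the leading 2GMr/d³ term.
Δa = 2GMr/d³
   = 2 × (6.674 × 10⁻¹¹) × (1.19 × 10³⁰) × (3.14) / (1.80 × 10⁷)³
   = 8.55 × 10⁻² m/s²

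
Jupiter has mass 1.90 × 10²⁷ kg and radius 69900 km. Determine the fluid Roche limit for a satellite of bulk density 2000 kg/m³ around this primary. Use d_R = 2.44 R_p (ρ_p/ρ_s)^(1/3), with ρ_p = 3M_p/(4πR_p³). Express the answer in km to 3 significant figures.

1.49 × 10⁵ km

ρ_p = 3M_p/(4πR_p³) = 3 × (1.90 × 10²⁷) / (4π × (6.99 × 10⁷ m)³) = 1330 kg/m³
d_R = 2.44 × 69900 km × (1330/2000)^(1/3)
    = 1.49 × 10⁵ km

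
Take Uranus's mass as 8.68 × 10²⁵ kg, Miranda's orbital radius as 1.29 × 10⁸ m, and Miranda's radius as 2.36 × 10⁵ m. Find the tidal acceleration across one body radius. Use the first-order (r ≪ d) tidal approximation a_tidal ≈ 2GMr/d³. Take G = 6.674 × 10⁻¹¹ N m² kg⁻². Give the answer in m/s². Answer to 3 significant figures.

Δa = 2GMr/d³
   = 2 × (6.674 × 10⁻¹¹) × (8.68 × 10²⁵) × (2.36 × 10⁵) / (1.29 × 10⁸)³
   = 1.27 × 10⁻³ m/s²

1.27 × 10⁻³ m/s²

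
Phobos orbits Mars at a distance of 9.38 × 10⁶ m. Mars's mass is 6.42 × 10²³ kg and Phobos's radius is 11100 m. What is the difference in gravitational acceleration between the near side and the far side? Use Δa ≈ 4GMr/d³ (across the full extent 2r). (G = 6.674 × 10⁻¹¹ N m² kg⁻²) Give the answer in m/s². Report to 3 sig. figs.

2.31 × 10⁻³ m/s²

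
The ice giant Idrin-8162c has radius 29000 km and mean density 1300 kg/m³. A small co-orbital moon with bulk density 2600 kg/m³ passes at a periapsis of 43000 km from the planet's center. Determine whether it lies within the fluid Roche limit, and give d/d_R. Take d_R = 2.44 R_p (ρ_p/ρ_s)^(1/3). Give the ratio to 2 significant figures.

d_R = 2.44 × (29000 km) × (1300/2600)^(1/3) = 56160 km
d/d_R = (43000) / (56160) = 0.77
Since d/d_R < 1, the body is inside the Roche limit.

inside; d/d_R ≈ 0.77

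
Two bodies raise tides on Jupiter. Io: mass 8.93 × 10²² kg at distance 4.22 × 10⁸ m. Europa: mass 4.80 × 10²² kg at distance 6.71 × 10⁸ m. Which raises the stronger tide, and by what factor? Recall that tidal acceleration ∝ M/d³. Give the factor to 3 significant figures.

Io, by a factor of ≈ 7.48

The tide-raising term goes as M/d³ (the gradient of a 1/d² field).
Io: (8.93 × 10²²) / (4.22 × 10⁸)³ = 1.188 × 10⁻³
Europa: (4.80 × 10²²) / (6.71 × 10⁸)³ = 1.589 × 10⁻⁴
Ratio (larger/smaller) = 7.48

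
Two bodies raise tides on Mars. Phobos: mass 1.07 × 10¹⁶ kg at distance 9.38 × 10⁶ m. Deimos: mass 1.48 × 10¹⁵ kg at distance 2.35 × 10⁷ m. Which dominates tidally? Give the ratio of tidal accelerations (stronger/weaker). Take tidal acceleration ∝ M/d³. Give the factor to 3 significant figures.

The tide-raising term goes as M/d³ (the gradient of a 1/d² field).
Phobos: (1.07 × 10¹⁶) / (9.38 × 10⁶)³ = 1.297 × 10⁻⁵
Deimos: (1.48 × 10¹⁵) / (2.35 × 10⁷)³ = 1.140 × 10⁻⁷
Ratio (larger/smaller) = 114

Phobos, by a factor of ≈ 114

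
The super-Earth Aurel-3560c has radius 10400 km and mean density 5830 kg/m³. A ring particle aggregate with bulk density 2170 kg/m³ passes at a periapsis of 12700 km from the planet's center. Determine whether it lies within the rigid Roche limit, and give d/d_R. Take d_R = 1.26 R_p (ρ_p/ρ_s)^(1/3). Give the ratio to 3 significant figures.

inside; d/d_R ≈ 0.697

d_R = 1.26 × (10400 km) × (5830/2170)^(1/3) = 18220 km
d/d_R = (12700) / (18220) = 0.697
Since d/d_R < 1, the body is inside the Roche limit.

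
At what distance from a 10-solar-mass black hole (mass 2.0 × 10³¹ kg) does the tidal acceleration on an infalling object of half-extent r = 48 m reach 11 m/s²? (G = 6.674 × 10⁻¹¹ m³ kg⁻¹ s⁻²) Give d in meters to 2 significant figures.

2.3 × 10⁷ m

2GMr/d³ = a_tidal  ⇒  d = (2GMr / a_tidal)^(1/3)
d = (2 × 6.674×10⁻¹¹ × (2.0 × 10³¹) × (48) / (11))^(1/3)
  = 2.3 × 10⁷ m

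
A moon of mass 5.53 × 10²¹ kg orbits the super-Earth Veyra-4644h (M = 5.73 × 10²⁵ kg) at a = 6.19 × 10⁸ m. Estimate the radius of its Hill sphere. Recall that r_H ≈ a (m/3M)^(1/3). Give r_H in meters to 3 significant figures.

r_H ≈ a (m/3M)^(1/3)
    = (6.19 × 10⁸) × (5.53 × 10²¹ / (3 × 5.73 × 10²⁵))^(1/3)
    = 1.97 × 10⁷ m

1.97 × 10⁷ m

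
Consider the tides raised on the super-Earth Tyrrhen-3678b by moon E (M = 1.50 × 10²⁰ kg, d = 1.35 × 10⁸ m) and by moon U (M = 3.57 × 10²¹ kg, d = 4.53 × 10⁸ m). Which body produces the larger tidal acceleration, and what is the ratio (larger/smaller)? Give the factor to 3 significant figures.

Compare M/d³ for the two perturbers:
Moon E: (1.50 × 10²⁰) / (1.35 × 10⁸)³ = 6.097 × 10⁻⁵
Moon U: (3.57 × 10²¹) / (4.53 × 10⁸)³ = 3.840 × 10⁻⁵
Ratio (larger/smaller) = 1.59

Moon E, by a factor of ≈ 1.59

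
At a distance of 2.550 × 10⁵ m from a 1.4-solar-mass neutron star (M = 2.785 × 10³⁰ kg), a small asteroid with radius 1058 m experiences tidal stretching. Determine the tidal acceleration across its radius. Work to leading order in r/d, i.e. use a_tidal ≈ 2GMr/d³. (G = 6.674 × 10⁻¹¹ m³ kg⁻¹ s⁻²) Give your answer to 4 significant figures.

2.372 × 10⁷ m/s²

Since r ≪ d, expand the inverse-square field across one radius to get the leading 2GMr/d³ term.
Δa = 2GMr/d³
   = 2 × (6.674 × 10⁻¹¹) × (2.785 × 10³⁰) × (1058) / (2.550 × 10⁵)³
   = 2.372 × 10⁷ m/s²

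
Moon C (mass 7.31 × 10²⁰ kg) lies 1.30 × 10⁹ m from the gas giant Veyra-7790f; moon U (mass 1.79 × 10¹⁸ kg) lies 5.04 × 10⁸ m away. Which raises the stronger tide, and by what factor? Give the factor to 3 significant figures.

Tidal stretch scales as M/d³; compute that for each body.
Moon C: (7.31 × 10²⁰) / (1.30 × 10⁹)³ = 3.327 × 10⁻⁷
Moon U: (1.79 × 10¹⁸) / (5.04 × 10⁸)³ = 1.398 × 10⁻⁸
Ratio (larger/smaller) = 23.8

Moon C, by a factor of ≈ 23.8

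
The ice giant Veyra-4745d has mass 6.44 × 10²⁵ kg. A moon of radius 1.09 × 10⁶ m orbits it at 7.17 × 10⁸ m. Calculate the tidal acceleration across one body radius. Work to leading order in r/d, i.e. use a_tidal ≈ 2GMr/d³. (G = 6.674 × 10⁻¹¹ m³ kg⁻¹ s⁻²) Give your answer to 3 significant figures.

Δa = 2GMr/d³
   = 2 × (6.674 × 10⁻¹¹) × (6.44 × 10²⁵) × (1.09 × 10⁶) / (7.17 × 10⁸)³
   = 2.54 × 10⁻⁵ m/s²

2.54 × 10⁻⁵ m/s²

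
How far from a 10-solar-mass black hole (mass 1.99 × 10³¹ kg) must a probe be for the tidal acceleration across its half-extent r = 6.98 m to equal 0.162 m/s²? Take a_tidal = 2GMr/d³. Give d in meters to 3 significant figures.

4.86 × 10⁷ m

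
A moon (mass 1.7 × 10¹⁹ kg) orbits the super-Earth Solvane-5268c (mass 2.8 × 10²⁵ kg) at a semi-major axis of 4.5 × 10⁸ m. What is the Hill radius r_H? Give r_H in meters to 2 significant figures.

2.6 × 10⁶ m

r_H ≈ a (m/3M)^(1/3)
    = (4.5 × 10⁸) × (1.7 × 10¹⁹ / (3 × 2.8 × 10²⁵))^(1/3)
    = 2.6 × 10⁶ m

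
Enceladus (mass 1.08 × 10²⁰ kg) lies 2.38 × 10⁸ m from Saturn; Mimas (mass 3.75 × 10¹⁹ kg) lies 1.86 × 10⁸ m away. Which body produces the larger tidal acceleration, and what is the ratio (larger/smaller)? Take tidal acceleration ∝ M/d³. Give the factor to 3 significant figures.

Tidal acceleration ∝ M/d³, so compare M/d³ for each.
Enceladus: (1.08 × 10²⁰) / (2.38 × 10⁸)³ = 8.011 × 10⁻⁶
Mimas: (3.75 × 10¹⁹) / (1.86 × 10⁸)³ = 5.828 × 10⁻⁶
Ratio (larger/smaller) = 1.37

Enceladus, by a factor of ≈ 1.37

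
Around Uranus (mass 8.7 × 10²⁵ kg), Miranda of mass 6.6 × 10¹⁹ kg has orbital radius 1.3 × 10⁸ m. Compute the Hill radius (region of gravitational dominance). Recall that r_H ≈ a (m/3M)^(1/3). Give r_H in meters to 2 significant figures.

r_H ≈ a (m/3M)^(1/3)
    = (1.3 × 10⁸) × (6.6 × 10¹⁹ / (3 × 8.7 × 10²⁵))^(1/3)
    = 8.2 × 10⁵ m

8.2 × 10⁵ m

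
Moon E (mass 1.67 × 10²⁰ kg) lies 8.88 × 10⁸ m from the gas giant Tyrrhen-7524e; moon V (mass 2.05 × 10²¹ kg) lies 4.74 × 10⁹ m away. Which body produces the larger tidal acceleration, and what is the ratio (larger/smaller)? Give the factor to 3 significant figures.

Tidal acceleration ∝ M/d³, so compare M/d³ for each.
Moon E: (1.67 × 10²⁰) / (8.88 × 10⁸)³ = 2.385 × 10⁻⁷
Moon V: (2.05 × 10²¹) / (4.74 × 10⁹)³ = 1.925 × 10⁻⁸
Ratio (larger/smaller) = 12.4

Moon E, by a factor of ≈ 12.4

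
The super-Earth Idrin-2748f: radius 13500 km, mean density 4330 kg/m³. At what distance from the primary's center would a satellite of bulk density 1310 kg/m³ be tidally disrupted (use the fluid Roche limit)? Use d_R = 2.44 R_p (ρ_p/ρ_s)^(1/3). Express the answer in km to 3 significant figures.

d_R = 2.44 × 13500 km × (4330/1310)^(1/3)
    = 49100 km

49100 km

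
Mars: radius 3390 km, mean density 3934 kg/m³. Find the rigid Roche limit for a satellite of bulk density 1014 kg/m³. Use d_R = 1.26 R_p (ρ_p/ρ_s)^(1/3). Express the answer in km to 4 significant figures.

6712 km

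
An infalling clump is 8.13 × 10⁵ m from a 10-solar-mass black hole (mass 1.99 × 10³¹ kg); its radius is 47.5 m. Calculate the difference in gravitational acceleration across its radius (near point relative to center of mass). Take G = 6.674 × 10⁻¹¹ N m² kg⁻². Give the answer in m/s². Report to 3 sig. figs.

Δg = 2GMr/d³
   = 2 × (6.674 × 10⁻¹¹) × (1.99 × 10³¹) × (47.5) / (8.13 × 10⁵)³
   = 2.35 × 10⁵ m/s²

2.35 × 10⁵ m/s²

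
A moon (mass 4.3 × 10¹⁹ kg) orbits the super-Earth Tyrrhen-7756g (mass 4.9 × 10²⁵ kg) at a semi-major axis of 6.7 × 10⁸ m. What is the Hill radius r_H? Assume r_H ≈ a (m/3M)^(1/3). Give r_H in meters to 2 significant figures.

r_H ≈ a (m/3M)^(1/3)
    = (6.7 × 10⁸) × (4.3 × 10¹⁹ / (3 × 4.9 × 10²⁵))^(1/3)
    = 4.4 × 10⁶ m

4.4 × 10⁶ m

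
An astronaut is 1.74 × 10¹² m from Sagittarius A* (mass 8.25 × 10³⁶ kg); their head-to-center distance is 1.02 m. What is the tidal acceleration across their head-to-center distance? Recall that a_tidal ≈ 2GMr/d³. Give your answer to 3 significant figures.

The tidal stretch is the gradient of GM/d² times the body's extent r, hence the 1/d³ dependence.
Δa = 2GMr/d³
   = 2 × (6.674 × 10⁻¹¹) × (8.25 × 10³⁶) × (1.02) / (1.74 × 10¹²)³
   = 2.13 × 10⁻¹⁰ m/s²

2.13 × 10⁻¹⁰ m/s²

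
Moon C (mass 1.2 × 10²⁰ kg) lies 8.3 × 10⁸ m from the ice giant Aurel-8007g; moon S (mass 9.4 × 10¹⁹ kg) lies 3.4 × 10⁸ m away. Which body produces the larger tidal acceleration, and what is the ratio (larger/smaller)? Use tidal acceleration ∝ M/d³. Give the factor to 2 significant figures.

The tide-raising term goes as M/d³ (the gradient of a 1/d² field).
Moon C: (1.2 × 10²⁰) / (8.3 × 10⁸)³ = 2.099 × 10⁻⁷
Moon S: (9.4 × 10¹⁹) / (3.4 × 10⁸)³ = 2.392 × 10⁻⁶
Ratio (larger/smaller) = 11

Moon S, by a factor of ≈ 11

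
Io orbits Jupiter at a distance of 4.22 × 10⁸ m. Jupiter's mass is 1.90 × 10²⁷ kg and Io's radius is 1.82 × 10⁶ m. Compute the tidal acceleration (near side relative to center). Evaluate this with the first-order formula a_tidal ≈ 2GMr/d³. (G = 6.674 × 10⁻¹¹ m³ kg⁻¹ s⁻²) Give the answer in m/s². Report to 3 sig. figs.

Δa = 2GMr/d³
   = 2 × (6.674 × 10⁻¹¹) × (1.90 × 10²⁷) × (1.82 × 10⁶) / (4.22 × 10⁸)³
   = 6.14 × 10⁻³ m/s²

6.14 × 10⁻³ m/s²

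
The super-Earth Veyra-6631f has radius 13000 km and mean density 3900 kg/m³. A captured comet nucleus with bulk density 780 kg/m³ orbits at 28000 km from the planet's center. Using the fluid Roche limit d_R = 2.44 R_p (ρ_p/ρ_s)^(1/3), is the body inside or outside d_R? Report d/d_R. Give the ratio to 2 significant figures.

d_R = 2.44 × (13000 km) × (3900/780)^(1/3) = 54240 km
d/d_R = (28000) / (54240) = 0.52
Since d/d_R < 1, the body is inside the Roche limit.

inside; d/d_R ≈ 0.52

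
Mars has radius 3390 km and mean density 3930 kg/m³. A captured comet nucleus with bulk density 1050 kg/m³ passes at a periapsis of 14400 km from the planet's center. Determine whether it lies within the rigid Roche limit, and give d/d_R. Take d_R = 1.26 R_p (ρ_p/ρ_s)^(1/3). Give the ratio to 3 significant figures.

d_R = 1.26 × (3390 km) × (3930/1050)^(1/3) = 6632 km
d/d_R = (14400) / (6632) = 2.17
Since d/d_R > 1, the body is outside the Roche limit.

outside; d/d_R ≈ 2.17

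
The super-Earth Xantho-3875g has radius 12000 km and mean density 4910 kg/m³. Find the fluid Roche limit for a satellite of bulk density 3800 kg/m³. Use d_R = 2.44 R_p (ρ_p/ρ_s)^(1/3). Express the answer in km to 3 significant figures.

d_R = 2.44 × 12000 km × (4910/3800)^(1/3)
    = 31900 km

31900 km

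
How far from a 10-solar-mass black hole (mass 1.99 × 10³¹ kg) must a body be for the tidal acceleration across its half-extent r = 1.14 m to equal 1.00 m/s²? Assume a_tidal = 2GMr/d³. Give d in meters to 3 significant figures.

2GMr/d³ = a_tidal  ⇒  d = (2GMr / a_tidal)^(1/3)
d = (2 × 6.674×10⁻¹¹ × (1.99 × 10³¹) × (1.14) / (1.00))^(1/3)
  = 1.45 × 10⁷ m

1.45 × 10⁷ m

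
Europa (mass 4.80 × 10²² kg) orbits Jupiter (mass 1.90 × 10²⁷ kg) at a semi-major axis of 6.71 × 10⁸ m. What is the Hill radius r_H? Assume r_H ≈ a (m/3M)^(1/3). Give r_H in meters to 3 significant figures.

r_H ≈ a (m/3M)^(1/3)
    = (6.71 × 10⁸) × (4.80 × 10²² / (3 × 1.90 × 10²⁷))^(1/3)
    = 1.37 × 10⁷ m

1.37 × 10⁷ m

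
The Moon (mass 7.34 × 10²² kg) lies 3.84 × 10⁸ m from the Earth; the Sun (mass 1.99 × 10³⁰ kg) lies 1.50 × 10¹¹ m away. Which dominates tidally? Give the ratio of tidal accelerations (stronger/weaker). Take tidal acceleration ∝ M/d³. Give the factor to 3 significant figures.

The Moon, by a factor of ≈ 2.20

The tide-raising term goes as M/d³ (the gradient of a 1/d² field).
The Moon: (7.34 × 10²²) / (3.84 × 10⁸)³ = 1.296 × 10⁻³
The Sun: (1.99 × 10³⁰) / (1.50 × 10¹¹)³ = 5.896 × 10⁻⁴
Ratio (larger/smaller) = 2.20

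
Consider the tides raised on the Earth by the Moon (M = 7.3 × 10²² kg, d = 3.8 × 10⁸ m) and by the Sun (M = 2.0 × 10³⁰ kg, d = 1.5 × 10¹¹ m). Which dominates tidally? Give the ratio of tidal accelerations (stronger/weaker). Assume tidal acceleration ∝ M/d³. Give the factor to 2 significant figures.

The Moon, by a factor of ≈ 2.2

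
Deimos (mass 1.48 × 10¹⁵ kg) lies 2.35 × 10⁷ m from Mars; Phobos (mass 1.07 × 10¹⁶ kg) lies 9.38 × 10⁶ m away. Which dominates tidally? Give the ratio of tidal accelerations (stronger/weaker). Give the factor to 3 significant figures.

Phobos, by a factor of ≈ 114

Compare M/d³ for the two perturbers:
Deimos: (1.48 × 10¹⁵) / (2.35 × 10⁷)³ = 1.140 × 10⁻⁷
Phobos: (1.07 × 10¹⁶) / (9.38 × 10⁶)³ = 1.297 × 10⁻⁵
Ratio (larger/smaller) = 114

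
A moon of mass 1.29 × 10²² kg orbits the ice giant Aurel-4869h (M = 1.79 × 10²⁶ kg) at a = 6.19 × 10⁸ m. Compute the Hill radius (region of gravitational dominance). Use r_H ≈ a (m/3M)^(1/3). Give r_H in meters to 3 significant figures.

1.79 × 10⁷ m

r_H ≈ a (m/3M)^(1/3)
    = (6.19 × 10⁸) × (1.29 × 10²² / (3 × 1.79 × 10²⁶))^(1/3)
    = 1.79 × 10⁷ m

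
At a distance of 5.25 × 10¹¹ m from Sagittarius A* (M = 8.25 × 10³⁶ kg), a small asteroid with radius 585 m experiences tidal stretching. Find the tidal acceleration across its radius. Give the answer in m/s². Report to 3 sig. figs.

4.45 × 10⁻⁶ m/s²

Since r ≪ d, expand the inverse-square field across one radius to get the leading 2GMr/d³ term.
Δg = 2GMr/d³
   = 2 × (6.674 × 10⁻¹¹) × (8.25 × 10³⁶) × (585) / (5.25 × 10¹¹)³
   = 4.45 × 10⁻⁶ m/s²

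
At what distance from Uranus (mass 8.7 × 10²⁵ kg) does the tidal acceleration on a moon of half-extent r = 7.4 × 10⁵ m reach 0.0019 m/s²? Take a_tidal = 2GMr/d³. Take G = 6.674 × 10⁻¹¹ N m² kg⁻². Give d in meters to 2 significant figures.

1.7 × 10⁸ m

2GMr/d³ = a_tidal  ⇒  d = (2GMr / a_tidal)^(1/3)
d = (2 × 6.674×10⁻¹¹ × (8.7 × 10²⁵) × (7.4 × 10⁵) / (0.0019))^(1/3)
  = 1.7 × 10⁸ m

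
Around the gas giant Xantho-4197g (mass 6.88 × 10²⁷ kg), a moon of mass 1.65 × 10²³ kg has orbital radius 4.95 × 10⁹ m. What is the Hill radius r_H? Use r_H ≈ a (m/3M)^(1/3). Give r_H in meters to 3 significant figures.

r_H ≈ a (m/3M)^(1/3)
    = (4.95 × 10⁹) × (1.65 × 10²³ / (3 × 6.88 × 10²⁷))^(1/3)
    = 9.90 × 10⁷ m

9.90 × 10⁷ m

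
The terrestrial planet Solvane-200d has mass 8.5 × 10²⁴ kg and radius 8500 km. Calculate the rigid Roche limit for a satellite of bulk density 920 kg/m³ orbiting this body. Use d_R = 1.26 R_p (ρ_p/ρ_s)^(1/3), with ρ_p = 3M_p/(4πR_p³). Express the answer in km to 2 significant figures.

16000 km

ρ_p = 3M_p/(4πR_p³) = 3 × (8.5 × 10²⁴) / (4π × (8.5 × 10⁶ m)³) = 3300 kg/m³
d_R = 1.26 × 8500 km × (3300/920)^(1/3)
    = 16000 km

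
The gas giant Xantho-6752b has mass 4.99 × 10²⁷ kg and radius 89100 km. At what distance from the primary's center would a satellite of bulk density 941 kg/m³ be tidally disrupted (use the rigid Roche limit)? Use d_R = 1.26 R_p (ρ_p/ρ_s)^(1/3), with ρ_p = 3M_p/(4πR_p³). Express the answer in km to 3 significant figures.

1.36 × 10⁵ km

ρ_p = 3M_p/(4πR_p³) = 3 × (4.99 × 10²⁷) / (4π × (8.91 × 10⁷ m)³) = 1680 kg/m³
d_R = 1.26 × 89100 km × (1680/941)^(1/3)
    = 1.36 × 10⁵ km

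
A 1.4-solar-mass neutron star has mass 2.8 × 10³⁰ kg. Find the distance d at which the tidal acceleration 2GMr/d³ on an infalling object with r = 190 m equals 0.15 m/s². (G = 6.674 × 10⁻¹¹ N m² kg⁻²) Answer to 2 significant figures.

7.8 × 10⁷ m

2GMr/d³ = a_tidal  ⇒  d = (2GMr / a_tidal)^(1/3)
d = (2 × 6.674×10⁻¹¹ × (2.8 × 10³⁰) × (190) / (0.15))^(1/3)
  = 7.8 × 10⁷ m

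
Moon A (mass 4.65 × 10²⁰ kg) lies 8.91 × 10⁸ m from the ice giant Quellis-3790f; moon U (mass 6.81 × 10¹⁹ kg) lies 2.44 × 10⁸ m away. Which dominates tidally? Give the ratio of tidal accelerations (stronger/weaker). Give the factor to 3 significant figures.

Moon U, by a factor of ≈ 7.13

Tidal acceleration ∝ M/d³, so compare M/d³ for each.
Moon A: (4.65 × 10²⁰) / (8.91 × 10⁸)³ = 6.574 × 10⁻⁷
Moon U: (6.81 × 10¹⁹) / (2.44 × 10⁸)³ = 4.688 × 10⁻⁶
Ratio (larger/smaller) = 7.13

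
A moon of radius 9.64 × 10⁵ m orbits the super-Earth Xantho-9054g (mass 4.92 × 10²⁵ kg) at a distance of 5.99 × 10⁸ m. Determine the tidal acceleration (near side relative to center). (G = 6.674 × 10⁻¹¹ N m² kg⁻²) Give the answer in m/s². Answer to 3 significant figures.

2.95 × 10⁻⁵ m/s²

Differencing GM/(d−r)² and GM/d² to first order in r/d gives 2GMr/d³.
Δa = 2GMr/d³
   = 2 × (6.674 × 10⁻¹¹) × (4.92 × 10²⁵) × (9.64 × 10⁵) / (5.99 × 10⁸)³
   = 2.95 × 10⁻⁵ m/s²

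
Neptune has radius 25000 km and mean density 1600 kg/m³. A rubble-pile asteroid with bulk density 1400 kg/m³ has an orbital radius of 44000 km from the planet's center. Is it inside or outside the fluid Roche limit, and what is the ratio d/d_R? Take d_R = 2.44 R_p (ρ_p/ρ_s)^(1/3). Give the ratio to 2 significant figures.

d_R = 2.44 × (25000 km) × (1600/1400)^(1/3) = 63780 km
d/d_R = (44000) / (63780) = 0.69
Since d/d_R < 1, the body is inside the Roche limit.

inside; d/d_R ≈ 0.69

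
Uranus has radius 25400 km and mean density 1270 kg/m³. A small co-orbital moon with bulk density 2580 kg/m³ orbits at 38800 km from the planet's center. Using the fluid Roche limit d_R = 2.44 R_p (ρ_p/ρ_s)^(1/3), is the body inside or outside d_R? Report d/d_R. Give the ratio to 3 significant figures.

inside; d/d_R ≈ 0.793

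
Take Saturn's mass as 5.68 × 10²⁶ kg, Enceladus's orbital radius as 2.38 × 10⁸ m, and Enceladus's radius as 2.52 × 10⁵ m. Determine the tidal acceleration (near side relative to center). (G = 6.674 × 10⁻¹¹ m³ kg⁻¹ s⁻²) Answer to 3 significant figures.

Δa = 2GMr/d³
   = 2 × (6.674 × 10⁻¹¹) × (5.68 × 10²⁶) × (2.52 × 10⁵) / (2.38 × 10⁸)³
   = 1.42 × 10⁻³ m/s²

1.42 × 10⁻³ m/s²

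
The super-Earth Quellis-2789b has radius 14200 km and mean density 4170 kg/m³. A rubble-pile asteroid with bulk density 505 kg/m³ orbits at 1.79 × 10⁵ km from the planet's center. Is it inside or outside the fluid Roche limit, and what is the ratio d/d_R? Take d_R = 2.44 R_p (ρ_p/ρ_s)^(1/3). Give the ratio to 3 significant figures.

d_R = 2.44 × (14200 km) × (4170/505)^(1/3) = 70030 km
d/d_R = (1.79 × 10⁵) / (70030) = 2.56
Since d/d_R > 1, the body is outside the Roche limit.

outside; d/d_R ≈ 2.56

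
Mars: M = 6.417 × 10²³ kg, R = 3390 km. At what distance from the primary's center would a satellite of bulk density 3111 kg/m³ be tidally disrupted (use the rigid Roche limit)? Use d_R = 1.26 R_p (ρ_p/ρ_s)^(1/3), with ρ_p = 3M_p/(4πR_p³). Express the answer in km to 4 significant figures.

4618 km

ρ_p = 3M_p/(4πR_p³) = 3 × (6.417 × 10²³) / (4π × (3.390 × 10⁶ m)³) = 3932 kg/m³
d_R = 1.26 × 3390 km × (3932/3111)^(1/3)
    = 4618 km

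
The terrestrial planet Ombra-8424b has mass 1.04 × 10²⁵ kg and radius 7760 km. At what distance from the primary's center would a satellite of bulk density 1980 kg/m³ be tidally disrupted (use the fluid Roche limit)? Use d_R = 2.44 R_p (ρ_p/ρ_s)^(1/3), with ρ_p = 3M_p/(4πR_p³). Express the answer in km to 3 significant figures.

26300 km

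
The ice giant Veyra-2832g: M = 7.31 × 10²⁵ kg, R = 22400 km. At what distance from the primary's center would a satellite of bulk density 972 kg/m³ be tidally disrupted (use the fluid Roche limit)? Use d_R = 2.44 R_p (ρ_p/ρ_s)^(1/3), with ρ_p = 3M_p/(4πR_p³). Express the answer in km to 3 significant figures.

63900 km

ρ_p = 3M_p/(4πR_p³) = 3 × (7.31 × 10²⁵) / (4π × (2.24 × 10⁷ m)³) = 1550 kg/m³
d_R = 2.44 × 22400 km × (1550/972)^(1/3)
    = 63900 km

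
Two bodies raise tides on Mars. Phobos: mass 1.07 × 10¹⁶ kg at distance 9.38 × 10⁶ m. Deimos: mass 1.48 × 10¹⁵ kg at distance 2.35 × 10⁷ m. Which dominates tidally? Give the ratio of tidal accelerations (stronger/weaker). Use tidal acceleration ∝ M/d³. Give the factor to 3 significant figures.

Phobos, by a factor of ≈ 114

Tidal stretch scales as M/d³; compute that for each body.
Phobos: (1.07 × 10¹⁶) / (9.38 × 10⁶)³ = 1.297 × 10⁻⁵
Deimos: (1.48 × 10¹⁵) / (2.35 × 10⁷)³ = 1.140 × 10⁻⁷
Ratio (larger/smaller) = 114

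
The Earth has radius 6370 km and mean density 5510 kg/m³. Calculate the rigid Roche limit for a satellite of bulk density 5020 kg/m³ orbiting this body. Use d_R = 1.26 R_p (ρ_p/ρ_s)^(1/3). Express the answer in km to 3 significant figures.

8280 km

d_R = 1.26 × 6370 km × (5510/5020)^(1/3)
    = 8280 km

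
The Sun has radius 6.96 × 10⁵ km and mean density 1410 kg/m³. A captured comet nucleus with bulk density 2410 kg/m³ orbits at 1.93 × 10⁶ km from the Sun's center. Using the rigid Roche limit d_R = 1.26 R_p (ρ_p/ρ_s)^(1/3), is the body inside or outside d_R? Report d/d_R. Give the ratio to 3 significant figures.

outside; d/d_R ≈ 2.63

d_R = 1.26 × (6.96 × 10⁵ km) × (1410/2410)^(1/3) = 7.335 × 10⁵ km
d/d_R = (1.93 × 10⁶) / (7.335 × 10⁵) = 2.63
Since d/d_R > 1, the body is outside the Roche limit.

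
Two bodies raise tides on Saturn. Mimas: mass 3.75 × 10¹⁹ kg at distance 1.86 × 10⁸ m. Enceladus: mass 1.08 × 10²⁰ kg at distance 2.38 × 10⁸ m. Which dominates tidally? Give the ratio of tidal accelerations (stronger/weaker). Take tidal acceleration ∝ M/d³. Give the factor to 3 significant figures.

Compare M/d³ for the two perturbers:
Mimas: (3.75 × 10¹⁹) / (1.86 × 10⁸)³ = 5.828 × 10⁻⁶
Enceladus: (1.08 × 10²⁰) / (2.38 × 10⁸)³ = 8.011 × 10⁻⁶
Ratio (larger/smaller) = 1.37

Enceladus, by a factor of ≈ 1.37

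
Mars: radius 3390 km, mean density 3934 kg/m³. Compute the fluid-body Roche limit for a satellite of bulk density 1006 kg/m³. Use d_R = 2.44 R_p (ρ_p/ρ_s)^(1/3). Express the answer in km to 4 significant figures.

d_R = 2.44 × 3390 km × (3934/1006)^(1/3)
    = 13030 km

13030 km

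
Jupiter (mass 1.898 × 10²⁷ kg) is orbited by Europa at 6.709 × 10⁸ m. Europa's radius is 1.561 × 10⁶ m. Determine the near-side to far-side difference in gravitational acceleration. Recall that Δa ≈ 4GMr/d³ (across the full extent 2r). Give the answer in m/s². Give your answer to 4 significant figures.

2.619 × 10⁻³ m/s²

Δg = 4GMr/d³
   = 4 × (6.674 × 10⁻¹¹) × (1.898 × 10²⁷) × (1.561 × 10⁶) / (6.709 × 10⁸)³
   = 2.619 × 10⁻³ m/s²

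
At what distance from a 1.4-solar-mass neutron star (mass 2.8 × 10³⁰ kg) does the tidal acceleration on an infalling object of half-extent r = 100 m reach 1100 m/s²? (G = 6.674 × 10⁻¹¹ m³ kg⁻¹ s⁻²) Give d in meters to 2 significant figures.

2GMr/d³ = a_tidal  ⇒  d = (2GMr / a_tidal)^(1/3)
d = (2 × 6.674×10⁻¹¹ × (2.8 × 10³⁰) × (100) / (1100))^(1/3)
  = 3.2 × 10⁶ m

3.2 × 10⁶ m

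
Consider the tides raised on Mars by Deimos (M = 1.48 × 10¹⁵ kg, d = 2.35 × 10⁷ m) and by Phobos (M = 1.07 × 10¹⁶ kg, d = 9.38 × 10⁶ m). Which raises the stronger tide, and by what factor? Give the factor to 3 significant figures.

Tidal stretch scales as M/d³; compute that for each body.
Deimos: (1.48 × 10¹⁵) / (2.35 × 10⁷)³ = 1.140 × 10⁻⁷
Phobos: (1.07 × 10¹⁶) / (9.38 × 10⁶)³ = 1.297 × 10⁻⁵
Ratio (larger/smaller) = 114

Phobos, by a factor of ≈ 114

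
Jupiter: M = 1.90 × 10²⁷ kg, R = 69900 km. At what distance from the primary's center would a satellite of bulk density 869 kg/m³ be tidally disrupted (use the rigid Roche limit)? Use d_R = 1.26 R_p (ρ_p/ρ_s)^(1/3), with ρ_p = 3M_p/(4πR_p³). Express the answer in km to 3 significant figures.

ρ_p = 3M_p/(4πR_p³) = 3 × (1.90 × 10²⁷) / (4π × (6.99 × 10⁷ m)³) = 1330 kg/m³
d_R = 1.26 × 69900 km × (1330/869)^(1/3)
    = 1.01 × 10⁵ km

1.01 × 10⁵ km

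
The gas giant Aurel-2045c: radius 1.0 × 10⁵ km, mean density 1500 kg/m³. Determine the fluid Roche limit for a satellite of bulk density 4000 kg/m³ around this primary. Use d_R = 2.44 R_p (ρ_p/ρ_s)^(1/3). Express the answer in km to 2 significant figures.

d_R = 2.44 × 1.0 × 10⁵ km × (1500/4000)^(1/3)
    = 1.8 × 10⁵ km

1.8 × 10⁵ km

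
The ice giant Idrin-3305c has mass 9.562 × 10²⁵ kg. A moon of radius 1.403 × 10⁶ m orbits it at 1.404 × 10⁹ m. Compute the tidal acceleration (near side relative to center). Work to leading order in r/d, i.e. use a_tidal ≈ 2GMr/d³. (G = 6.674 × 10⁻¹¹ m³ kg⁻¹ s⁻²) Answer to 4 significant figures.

Δg = 2GMr/d³
   = 2 × (6.674 × 10⁻¹¹) × (9.562 × 10²⁵) × (1.403 × 10⁶) / (1.404 × 10⁹)³
   = 6.470 × 10⁻⁶ m/s²

6.470 × 10⁻⁶ m/s²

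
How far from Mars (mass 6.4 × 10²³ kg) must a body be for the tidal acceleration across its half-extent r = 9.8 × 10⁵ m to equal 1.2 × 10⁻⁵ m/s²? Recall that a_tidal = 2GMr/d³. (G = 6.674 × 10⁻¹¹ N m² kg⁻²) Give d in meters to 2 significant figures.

2GMr/d³ = a_tidal  ⇒  d = (2GMr / a_tidal)^(1/3)
d = (2 × 6.674×10⁻¹¹ × (6.4 × 10²³) × (9.8 × 10⁵) / (1.2 × 10⁻⁵))^(1/3)
  = 1.9 × 10⁸ m

1.9 × 10⁸ m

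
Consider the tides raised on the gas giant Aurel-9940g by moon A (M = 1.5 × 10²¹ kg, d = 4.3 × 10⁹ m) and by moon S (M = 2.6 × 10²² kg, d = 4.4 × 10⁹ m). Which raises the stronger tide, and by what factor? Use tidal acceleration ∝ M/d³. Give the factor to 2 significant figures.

Moon S, by a factor of ≈ 16

Tidal acceleration ∝ M/d³, so compare M/d³ for each.
Moon A: (1.5 × 10²¹) / (4.3 × 10⁹)³ = 1.887 × 10⁻⁸
Moon S: (2.6 × 10²²) / (4.4 × 10⁹)³ = 3.052 × 10⁻⁷
Ratio (larger/smaller) = 16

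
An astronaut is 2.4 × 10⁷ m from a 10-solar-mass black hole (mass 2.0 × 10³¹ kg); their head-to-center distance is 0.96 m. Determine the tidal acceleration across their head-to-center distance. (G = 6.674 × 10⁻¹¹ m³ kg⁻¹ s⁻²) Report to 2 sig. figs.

1.9 × 10⁻¹ m/s²

Differencing GM/(d−r)² and GM/d² to first order in r/d gives 2GMr/d³.
Δa = 2GMr/d³
   = 2 × (6.674 × 10⁻¹¹) × (2.0 × 10³¹) × (0.96) / (2.4 × 10⁷)³
   = 1.9 × 10⁻¹ m/s²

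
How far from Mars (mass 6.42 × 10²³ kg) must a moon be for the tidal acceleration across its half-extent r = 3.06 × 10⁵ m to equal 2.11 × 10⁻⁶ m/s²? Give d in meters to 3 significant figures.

2.32 × 10⁸ m

2GMr/d³ = a_tidal  ⇒  d = (2GMr / a_tidal)^(1/3)
d = (2 × 6.674×10⁻¹¹ × (6.42 × 10²³) × (3.06 × 10⁵) / (2.11 × 10⁻⁶))^(1/3)
  = 2.32 × 10⁸ m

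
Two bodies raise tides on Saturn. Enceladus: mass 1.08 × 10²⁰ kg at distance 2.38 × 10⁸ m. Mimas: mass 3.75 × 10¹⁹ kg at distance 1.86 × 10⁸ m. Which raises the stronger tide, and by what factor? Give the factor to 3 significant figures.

The tide-raising term goes as M/d³ (the gradient of a 1/d² field).
Enceladus: (1.08 × 10²⁰) / (2.38 × 10⁸)³ = 8.011 × 10⁻⁶
Mimas: (3.75 × 10¹⁹) / (1.86 × 10⁸)³ = 5.828 × 10⁻⁶
Ratio (larger/smaller) = 1.37

Enceladus, by a factor of ≈ 1.37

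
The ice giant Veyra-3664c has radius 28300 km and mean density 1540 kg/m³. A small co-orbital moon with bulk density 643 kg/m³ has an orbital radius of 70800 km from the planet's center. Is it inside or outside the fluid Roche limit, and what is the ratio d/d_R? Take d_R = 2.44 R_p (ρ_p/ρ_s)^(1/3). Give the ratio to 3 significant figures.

d_R = 2.44 × (28300 km) × (1540/643)^(1/3) = 92390 km
d/d_R = (70800) / (92390) = 0.766
Since d/d_R < 1, the body is inside the Roche limit.

inside; d/d_R ≈ 0.766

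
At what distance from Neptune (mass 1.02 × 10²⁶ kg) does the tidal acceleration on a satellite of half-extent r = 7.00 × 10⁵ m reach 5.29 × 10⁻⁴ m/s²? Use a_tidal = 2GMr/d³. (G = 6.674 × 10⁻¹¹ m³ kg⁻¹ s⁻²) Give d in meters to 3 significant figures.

2.62 × 10⁸ m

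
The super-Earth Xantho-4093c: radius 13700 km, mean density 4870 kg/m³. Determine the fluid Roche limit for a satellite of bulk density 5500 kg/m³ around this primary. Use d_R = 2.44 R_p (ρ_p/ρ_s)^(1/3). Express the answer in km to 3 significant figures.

d_R = 2.44 × 13700 km × (4870/5500)^(1/3)
    = 32100 km

32100 km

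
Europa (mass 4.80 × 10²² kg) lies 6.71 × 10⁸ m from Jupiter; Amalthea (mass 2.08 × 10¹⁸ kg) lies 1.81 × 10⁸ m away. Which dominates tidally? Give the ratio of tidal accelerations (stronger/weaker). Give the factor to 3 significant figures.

The tide-raising term goes as M/d³ (the gradient of a 1/d² field).
Europa: (4.80 × 10²²) / (6.71 × 10⁸)³ = 1.589 × 10⁻⁴
Amalthea: (2.08 × 10¹⁸) / (1.81 × 10⁸)³ = 3.508 × 10⁻⁷
Ratio (larger/smaller) = 453

Europa, by a factor of ≈ 453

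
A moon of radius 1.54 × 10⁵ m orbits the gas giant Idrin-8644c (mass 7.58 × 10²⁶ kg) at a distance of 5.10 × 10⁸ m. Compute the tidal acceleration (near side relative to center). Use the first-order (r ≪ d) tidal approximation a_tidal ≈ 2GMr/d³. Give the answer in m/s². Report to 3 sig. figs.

1.17 × 10⁻⁴ m/s²

The tidal stretch is the gradient of GM/d² times the body's extent r, hence the 1/d³ dependence.
a_tidal = 2GMr/d³
        = 2 × (6.674 × 10⁻¹¹) × (7.58 × 10²⁶) × (1.54 × 10⁵) / (5.10 × 10⁸)³
        = 1.17 × 10⁻⁴ m/s²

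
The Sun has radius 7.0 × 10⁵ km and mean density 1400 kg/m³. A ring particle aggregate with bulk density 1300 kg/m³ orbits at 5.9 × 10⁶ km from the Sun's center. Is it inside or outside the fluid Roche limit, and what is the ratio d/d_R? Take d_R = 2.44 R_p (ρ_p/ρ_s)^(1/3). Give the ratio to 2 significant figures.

outside; d/d_R ≈ 3.4

d_R = 2.44 × (7.0 × 10⁵ km) × (1400/1300)^(1/3) = 1.751 × 10⁶ km
d/d_R = (5.9 × 10⁶) / (1.751 × 10⁶) = 3.4
Since d/d_R > 1, the body is outside the Roche limit.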